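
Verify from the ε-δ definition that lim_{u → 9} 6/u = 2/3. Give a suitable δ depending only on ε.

Fix ε > 0. We seek δ > 0 such that 0 < |u − 9| < δ implies |6/u − (2/3)| < ε.
|6/u − (2/3)| = 6·|9 − u|/(9·|u|) = 6|u − 9|/(9|u|).
Require δ ≤ 9/2 so that |u| > 9 − 9/2 = 9/2, hence 9|u| > 81/2.
Then |6/u − (2/3)| < 6|u − 9|/(81/2), which is < ε when |u − 9| < (27/4)ε.
Take δ = min(9/2, (27/4)ε). Then 0 < |u − 9| < δ gives both |u − 9| < 9/2 and |u − 9| < (27/4)ε, so |6/u − (2/3)| < ε.

δ = min(9/2, (27/4)ε)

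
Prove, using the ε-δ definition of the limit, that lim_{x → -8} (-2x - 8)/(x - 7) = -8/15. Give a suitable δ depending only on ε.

Let ε > 0 be given. We want δ > 0 with 0 < |x + 8| < δ ⇒ |(-2x - 8)/(x - 7) + 8/15| < ε.
Combining over a common denominator, (-2x - 8)/(x - 7) + 8/15 = [(-2x - 8)·(-15) − 8·(x - 7)] / [(-15)·(x - 7)] = 22(x + 8) / ((-15)(x - 7)).
So |(-2x - 8)/(x - 7) + 8/15| = 22|x + 8| / (15·|x − 7|).
Require δ ≤ 15/2, so |x − 7| ≥ |-15| − |x + 8| > 15 − 15/2 = 15/2.
Hence |(-2x - 8)/(x - 7) + 8/15| < 22|x + 8|/(15·(15/2)) = (44/225)|x + 8|, which is < ε once |x + 8| < (225/44)ε.
Take δ = min(15/2, (225/44)ε). Then 0 < |x + 8| < δ forces both bounds, so |(-2x - 8)/(x - 7) + 8/15| < ε.

δ = min(15/2, (225/44)ε)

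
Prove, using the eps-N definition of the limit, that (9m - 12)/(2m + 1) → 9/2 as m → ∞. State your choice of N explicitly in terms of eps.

N = (33/4)/eps

Let eps > 0 be given. For m ≥ 1, |(9m - 12)/(2m + 1) − (9/2)| = |-33|/(2(2m + 1)) = 33/(2(2m + 1)).
Since 2m + 1 ≥ 2m for m ≥ 1, this is ≤ 33/(2·2m) = (33/4)/m.
So |(9m - 12)/(2m + 1) − (9/2)| < eps whenever m > (33/4)/eps.
Take N = (33/4)/eps. If m > N then |(9m - 12)/(2m + 1) − (9/2)| ≤ (33/4)/m < eps.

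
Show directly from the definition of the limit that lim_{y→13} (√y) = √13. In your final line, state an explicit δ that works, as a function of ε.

Suppose ε > 0. We want δ > 0 such that 0 < |y − 13| < δ implies |√y − √13| < ε.
Rationalise: √y − √13 = (y − 13)/(√y + √13), so |√y − √13| = |y − 13|/(√y + √13).
Restrict δ ≤ 13 so that |y − 13| < 13 forces y > 0, and then √y + √13 > √13.
Hence |√y − √13| < |y − 13|/√13, which is < ε once |y − 13| < √13·ε.
Take δ = min(13, √13·ε). If 0 < |y − 13| < δ then y > 0 and |√y − √13| < |y − 13|/√13 < ε.

δ = min(13, √13·ε)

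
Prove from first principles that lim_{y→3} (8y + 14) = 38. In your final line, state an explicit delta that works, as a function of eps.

Fix eps > 0. We need delta > 0 so that 0 < |y − 3| < delta implies |(8y + 14) − 38| < eps.
|(8y + 14) − 38| = |8y - 24| = 8|y − 3|.
Thus it suffices that |y − 3| < eps/8.
Choosing delta = eps/8 gives |(8y + 14) − 38| = 8|y − 3| < eps whenever |y − 3| < delta.

delta = eps/8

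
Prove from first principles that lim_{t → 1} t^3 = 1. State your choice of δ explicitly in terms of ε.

δ = min(1, ε/7)

Let ε > 0. We seek δ > 0 with 0 < |t − 1| < δ ⇒ |t^3 − 1| < ε.
Factor: t^3 − 1 = (t − 1)(t^2 + t + 1), so |t^3 − 1| = |t − 1|·|t^2 + t + 1|.
Impose δ ≤ 1 so that |t| < 2; then |t^2 + t + 1| ≤ 7.
Hence |t^3 − 1| ≤ 7|t − 1|, which is < ε once |t − 1| < ε/7.
Take δ = min(1, ε/7). If 0 < |t − 1| < δ then both bounds hold and |t^3 − 1| ≤ 7|t − 1| < 7·(ε/7) = ε.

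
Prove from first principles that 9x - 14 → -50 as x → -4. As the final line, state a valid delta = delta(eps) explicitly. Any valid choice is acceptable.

Let eps > 0. We need delta > 0 so that 0 < |x + 4| < delta implies |(9x - 14) + 50| < eps.
|(9x - 14) + 50| = |9x + 36| = 9|x + 4|.
So 9|x + 4| < eps exactly when |x + 4| < eps/9.
Choosing delta = eps/9 gives |(9x - 14) + 50| = 9|x + 4| < eps whenever |x + 4| < delta.

delta = eps/9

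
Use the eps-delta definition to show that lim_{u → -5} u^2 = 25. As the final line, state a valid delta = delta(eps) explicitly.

Suppose eps > 0. We seek delta > 0 with 0 < |u + 5| < delta ⇒ |u^2 − 25| < eps.
Factor: u^2 − 25 = (u + 5)(u - 5), so |u^2 − 25| = |u + 5|·|u - 5|.
Impose delta ≤ 2 so that |u| < 7; then |u - 5| ≤ 12.
Hence |u^2 − 25| ≤ 12|u + 5|, which is < eps once |u + 5| < eps/12.
Take delta = min(2, eps/12). If 0 < |u + 5| < delta then both bounds hold and |u^2 − 25| ≤ 12|u + 5| < 12·(eps/12) = eps.

delta = min(2, eps/12)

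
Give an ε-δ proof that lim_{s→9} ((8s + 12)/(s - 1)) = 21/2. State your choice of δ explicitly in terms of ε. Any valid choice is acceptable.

δ = min(4, (8/5)ε)

Fix ε > 0. We want δ > 0 with 0 < |s − 9| < δ ⇒ |(8s + 12)/(s - 1) − (21/2)| < ε.
Combining over a common denominator, (8s + 12)/(s - 1) − (21/2) = [(8s + 12)·8 − 84·(s - 1)] / [8·(s - 1)] = -20(s − 9) / (8(s - 1)).
So |(8s + 12)/(s - 1) − (21/2)| = 20|s − 9| / (8·|s − 1|).
Restrict δ ≤ 4. Then |s − 9| < 4 gives |s − 1| = |(s − 9) + 8| ≥ 8 − 4 = 4.
Hence |(8s + 12)/(s - 1) − (21/2)| < 20|s − 9|/(8·4) = (5/8)|s − 9|, which is < ε once |s − 9| < (8/5)ε.
Take δ = min(4, (8/5)ε). Then 0 < |s − 9| < δ forces both bounds, so |(8s + 12)/(s - 1) − (21/2)| < ε.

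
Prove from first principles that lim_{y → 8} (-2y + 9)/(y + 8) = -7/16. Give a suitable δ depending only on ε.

Suppose ε > 0. We want δ > 0 with 0 < |y − 8| < δ ⇒ |(-2y + 9)/(y + 8) + 7/16| < ε.
Combining over a common denominator, (-2y + 9)/(y + 8) + 7/16 = [(-2y + 9)·16 − (-7)·(y + 8)] / [16·(y + 8)] = -25(y − 8) / (16(y + 8)).
So |(-2y + 9)/(y + 8) + 7/16| = 25|y − 8| / (16·|y + 8|).
Require δ ≤ 8, so |y + 8| ≥ |16| − |y − 8| > 16 − 8 = 8.
Hence |(-2y + 9)/(y + 8) + 7/16| < 25|y − 8|/(16·8) = (25/128)|y − 8|, which is < ε once |y − 8| < (128/25)ε.
Take δ = min(8, (128/25)ε). Then 0 < |y − 8| < δ forces both bounds, so |(-2y + 9)/(y + 8) + 7/16| < ε.

δ = min(8, (128/25)ε)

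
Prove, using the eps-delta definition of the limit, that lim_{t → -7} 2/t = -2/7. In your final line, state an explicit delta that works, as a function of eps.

delta = min(7/2, (49/4)eps)

Let eps > 0. We seek delta > 0 such that 0 < |t + 7| < delta implies |2/t + 2/7| < eps.
|2/t + 2/7| = 2·|-7 − t|/(7·|t|) = 2|t + 7|/(7|t|).
Restrict delta ≤ 7/2. Then |t + 7| < 7/2 gives |t| > 7/2, so 7|t| > 49/2.
Then |2/t + 2/7| < 2|t + 7|/(49/2), which is < eps when |t + 7| < (49/4)eps.
Take delta = min(7/2, (49/4)eps). Then 0 < |t + 7| < delta gives both |t + 7| < 7/2 and |t + 7| < (49/4)eps, so |2/t + 2/7| < eps.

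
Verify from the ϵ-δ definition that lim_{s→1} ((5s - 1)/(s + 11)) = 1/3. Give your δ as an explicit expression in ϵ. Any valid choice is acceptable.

Suppose ϵ > 0. We want δ > 0 with 0 < |s − 1| < δ ⇒ |(5s - 1)/(s + 11) − (1/3)| < ϵ.
Combining over a common denominator, (5s - 1)/(s + 11) − (1/3) = [(5s - 1)·12 − 4·(s + 11)] / [12·(s + 11)] = 56(s − 1) / (12(s + 11)).
So |(5s - 1)/(s + 11) − (1/3)| = 56|s − 1| / (12·|s + 11|).
Restrict δ ≤ 6. Then |s − 1| < 6 gives |s + 11| = |(s − 1) + 12| ≥ 12 − 6 = 6.
Hence |(5s - 1)/(s + 11) − (1/3)| < 56|s − 1|/(12·6) = (7/9)|s − 1|, which is < ϵ once |s − 1| < (9/7)ϵ.
Take δ = min(6, (9/7)ϵ). Then 0 < |s − 1| < δ forces both bounds, so |(5s - 1)/(s + 11) − (1/3)| < ϵ.

δ = min(6, (9/7)ϵ)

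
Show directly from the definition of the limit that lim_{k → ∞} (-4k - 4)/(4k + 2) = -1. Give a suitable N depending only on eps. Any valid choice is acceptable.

N = (1/2)/eps

Let eps > 0 be given. For k ≥ 1, |(-4k - 4)/(4k + 2) + 1| = |-8|/(4(4k + 2)) = 8/(4(4k + 2)).
Since 4k + 2 ≥ 4k for k ≥ 1, this is ≤ 8/(4·4k) = (1/2)/k.
So |(-4k - 4)/(4k + 2) + 1| < eps whenever k > (1/2)/eps.
Take N = (1/2)/eps. If k > N then |(-4k - 4)/(4k + 2) + 1| ≤ (1/2)/k < eps.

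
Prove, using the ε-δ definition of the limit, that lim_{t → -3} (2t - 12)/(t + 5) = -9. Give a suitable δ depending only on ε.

Let ε > 0 be given. We want δ > 0 with 0 < |t + 3| < δ ⇒ |(2t - 12)/(t + 5) + 9| < ε.
Combining over a common denominator, (2t - 12)/(t + 5) + 9 = [(2t - 12)·2 − (-18)·(t + 5)] / [2·(t + 5)] = 22(t + 3) / (2(t + 5)).
So |(2t - 12)/(t + 5) + 9| = 22|t + 3| / (2·|t + 5|).
Require δ ≤ 1, so |t + 5| ≥ |2| − |t + 3| > 2 − 1 = 1.
Hence |(2t - 12)/(t + 5) + 9| < 22|t + 3|/(2·1) = 11|t + 3|, which is < ε once |t + 3| < (1/11)ε.
Take δ = min(1, (1/11)ε). Then 0 < |t + 3| < δ forces both bounds, so |(2t - 12)/(t + 5) + 9| < ε.

δ = min(1, (1/11)ε)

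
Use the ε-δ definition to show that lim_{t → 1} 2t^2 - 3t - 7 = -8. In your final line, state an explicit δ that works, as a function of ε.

δ = min(1, ε/5)

Suppose ε > 0. We want δ > 0 such that 0 < |t − 1| < δ implies |(2t^2 - 3t - 7) + 8| < ε.
(2t^2 - 3t - 7) + 8 = 2t^2 - 3t + 1 = (t − 1)(2t - 1).
So |(2t^2 - 3t - 7) + 8| = |t − 1|·|2t - 1|.
Require δ ≤ 1. Then |t − 1| < 1 gives |t| < 2, and by the triangle inequality |2t - 1| ≤ 2·2 + 1 = 5.
Hence |(2t^2 - 3t - 7) + 8| ≤ 5|t − 1| < ε provided |t − 1| < ε/5.
Choosing δ = min(1, ε/5) ensures both conditions, hence |(2t^2 - 3t - 7) + 8| < ε.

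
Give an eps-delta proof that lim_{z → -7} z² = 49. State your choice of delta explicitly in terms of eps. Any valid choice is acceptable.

Fix eps > 0. We seek delta > 0 with 0 < |z + 7| < delta ⇒ |z² − 49| < eps.
Factor: z² − 49 = (z + 7)(z - 7), so |z² − 49| = |z + 7|·|z - 7|.
Impose delta ≤ 2 so that |z| < 9; then |z - 7| ≤ 16.
Hence |z² − 49| ≤ 16|z + 7|, which is < eps once |z + 7| < eps/16.
Take delta = min(2, eps/16). If 0 < |z + 7| < delta then both bounds hold and |z² − 49| ≤ 16|z + 7| < 16·(eps/16) = eps.

delta = min(2, eps/16)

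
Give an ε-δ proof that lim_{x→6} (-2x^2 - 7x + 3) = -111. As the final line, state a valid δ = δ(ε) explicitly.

δ = min(2, ε/35)

Fix ε > 0. We want δ > 0 such that 0 < |x − 6| < δ implies |(-2x^2 - 7x + 3) + 111| < ε.
(-2x^2 - 7x + 3) + 111 = -2x^2 - 7x + 114 = (x − 6)(-2x - 19).
So |(-2x^2 - 7x + 3) + 111| = |x − 6|·|-2x - 19|.
Require δ ≤ 2. Then |x − 6| < 2 gives |x| < 8, and by the triangle inequality |-2x - 19| ≤ 2·8 + 19 = 35.
Hence |(-2x^2 - 7x + 3) + 111| ≤ 35|x − 6| < ε provided |x − 6| < ε/35.
Take δ = min(2, ε/35). Then 0 < |x − 6| < δ gives both |x − 6| < 2 and |x − 6| < ε/35, so |(-2x^2 - 7x + 3) + 111| < ε.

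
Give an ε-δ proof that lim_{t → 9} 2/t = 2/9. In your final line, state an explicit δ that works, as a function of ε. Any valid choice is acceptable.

Suppose ε > 0. We seek δ > 0 such that 0 < |t − 9| < δ implies |2/t − (2/9)| < ε.
|2/t − (2/9)| = 2·|9 − t|/(9·|t|) = 2|t − 9|/(9|t|).
Require δ ≤ 9/2 so that |t| > 9 − 9/2 = 9/2, hence 9|t| > 81/2.
Then |2/t − (2/9)| < 2|t − 9|/(81/2), which is < ε when |t − 9| < (81/4)ε.
Take δ = min(9/2, (81/4)ε). Then 0 < |t − 9| < δ gives both |t − 9| < 9/2 and |t − 9| < (81/4)ε, so |2/t − (2/9)| < ε.

δ = min(9/2, (81/4)ε)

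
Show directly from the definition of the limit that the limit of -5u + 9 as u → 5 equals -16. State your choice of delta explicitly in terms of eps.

Let eps > 0. We need delta > 0 so that 0 < |u − 5| < delta implies |(-5u + 9) + 16| < eps.
|(-5u + 9) + 16| = |-5u + 25| = 5|u − 5|.
Thus it suffices that |u − 5| < eps/5.
Choosing delta = eps/5 gives |(-5u + 9) + 16| = 5|u − 5| < eps whenever |u − 5| < delta.

delta = eps/5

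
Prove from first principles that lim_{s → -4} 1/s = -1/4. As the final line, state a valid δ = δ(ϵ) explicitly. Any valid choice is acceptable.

δ = min(2, 8ϵ)

Fix ϵ > 0. We seek δ > 0 such that 0 < |s + 4| < δ implies |1/s + 1/4| < ϵ.
|1/s + 1/4| = |-4 − s|/(4·|s|) = |s + 4|/(4|s|).
Restrict δ ≤ 2. Then |s + 4| < 2 gives |s| > 2, so 4|s| > 8.
Then |1/s + 1/4| < |s + 4|/8, which is < ϵ when |s + 4| < 8ϵ.
Take δ = min(2, 8ϵ). Then 0 < |s + 4| < δ gives both |s + 4| < 2 and |s + 4| < 8ϵ, so |1/s + 1/4| < ϵ.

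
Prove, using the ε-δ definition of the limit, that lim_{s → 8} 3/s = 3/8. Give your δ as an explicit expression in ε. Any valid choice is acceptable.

Fix ε > 0. We seek δ > 0 such that 0 < |s − 8| < δ implies |3/s − (3/8)| < ε.
|3/s − (3/8)| = 3·|8 − s|/(8·|s|) = 3|s − 8|/(8|s|).
Require δ ≤ 4 so that |s| > 8 − 4 = 4, hence 8|s| > 32.
Then |3/s − (3/8)| < 3|s − 8|/32, which is < ε when |s − 8| < (32/3)ε.
Take δ = min(4, (32/3)ε). Then 0 < |s − 8| < δ gives both |s − 8| < 4 and |s − 8| < (32/3)ε, so |3/s − (3/8)| < ε.

δ = min(4, (32/3)ε)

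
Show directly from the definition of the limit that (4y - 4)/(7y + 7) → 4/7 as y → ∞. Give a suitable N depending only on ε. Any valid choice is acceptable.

N = (8/7)/ε

Fix ε > 0. We seek N > 0 such that y > N implies |(4y - 4)/(7y + 7) − (4/7)| < ε.
(4y - 4)/(7y + 7) − (4/7) = (7(4y - 4) − 4(7y + 7)) / (7(7y + 7)) = -56/(7(7y + 7)).
For y > 0 we have 7y + 7 > 7y, so |(4y - 4)/(7y + 7) − (4/7)| = 56/(7(7y + 7)) < 56/(7·7y) = (8/7)/y.
Thus |(4y - 4)/(7y + 7) − (4/7)| < ε whenever y > (8/7)/ε.
Take N = (8/7)/ε. If y > N then |(4y - 4)/(7y + 7) − (4/7)| < (8/7)/y < ε.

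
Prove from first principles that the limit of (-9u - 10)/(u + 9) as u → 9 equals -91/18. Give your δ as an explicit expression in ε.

δ = min(9, (162/71)ε)

Let ε > 0 be given. We want δ > 0 with 0 < |u − 9| < δ ⇒ |(-9u - 10)/(u + 9) + 91/18| < ε.
Combining over a common denominator, (-9u - 10)/(u + 9) + 91/18 = [(-9u - 10)·18 − (-91)·(u + 9)] / [18·(u + 9)] = -71(u − 9) / (18(u + 9)).
So |(-9u - 10)/(u + 9) + 91/18| = 71|u − 9| / (18·|u + 9|).
Restrict δ ≤ 9. Then |u − 9| < 9 gives |u + 9| = |(u − 9) + 18| ≥ 18 − 9 = 9.
Hence |(-9u - 10)/(u + 9) + 91/18| < 71|u − 9|/(18·9) = (71/162)|u − 9|, which is < ε once |u − 9| < (162/71)ε.
Take δ = min(9, (162/71)ε). Then 0 < |u − 9| < δ forces both bounds, so |(-9u - 10)/(u + 9) + 91/18| < ε.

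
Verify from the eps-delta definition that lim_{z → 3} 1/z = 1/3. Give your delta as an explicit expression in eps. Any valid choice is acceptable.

delta = min(3/2, (9/2)eps)

Let eps > 0 be given. We seek delta > 0 such that 0 < |z − 3| < delta implies |1/z − (1/3)| < eps.
|1/z − (1/3)| = |3 − z|/(3·|z|) = |z − 3|/(3|z|).
Require delta ≤ 3/2 so that |z| > 3 − 3/2 = 3/2, hence 3|z| > 9/2.
Then |1/z − (1/3)| < |z − 3|/(9/2), which is < eps when |z − 3| < (9/2)eps.
Take delta = min(3/2, (9/2)eps). Then 0 < |z − 3| < delta gives both |z − 3| < 3/2 and |z − 3| < (9/2)eps, so |1/z − (1/3)| < eps.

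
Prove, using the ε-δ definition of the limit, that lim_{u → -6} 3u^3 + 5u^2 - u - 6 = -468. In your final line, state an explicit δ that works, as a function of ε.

Suppose ε > 0. We want δ > 0 such that 0 < |u + 6| < δ implies |(3u^3 + 5u^2 - u - 6) + 468| < ε.
(3u^3 + 5u^2 - u - 6) + 468 = 3u^3 + 5u^2 - u + 462 = (u + 6)(3u^2 - 13u + 77).
So |(3u^3 + 5u^2 - u - 6) + 468| = |u + 6|·|3u^2 - 13u + 77|.
Assume first that |u + 6| < 2, so |u| < 8. Then |3u^2 - 13u + 77| ≤ 3·8^2 + 13·8 + 77 = 373.
Hence |(3u^3 + 5u^2 - u - 6) + 468| ≤ 373|u + 6| < ε provided |u + 6| < ε/373.
Take δ = min(2, ε/373). Then 0 < |u + 6| < δ gives both |u + 6| < 2 and |u + 6| < ε/373, so |(3u^3 + 5u^2 - u - 6) + 468| < ε.

δ = min(2, ε/373)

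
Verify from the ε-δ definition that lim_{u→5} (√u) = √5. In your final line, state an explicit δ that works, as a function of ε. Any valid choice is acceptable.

δ = min(5, √5·ε)

Suppose ε > 0. We want δ > 0 such that 0 < |u − 5| < δ implies |√u − √5| < ε.
Rationalise: √u − √5 = (u − 5)/(√u + √5), so |√u − √5| = |u − 5|/(√u + √5).
Restrict δ ≤ 5 so that |u − 5| < 5 forces u > 0, and then √u + √5 > √5.
Hence |√u − √5| < |u − 5|/√5, which is < ε once |u − 5| < √5·ε.
Take δ = min(5, √5·ε). If 0 < |u − 5| < δ then u > 0 and |√u − √5| < |u − 5|/√5 < ε.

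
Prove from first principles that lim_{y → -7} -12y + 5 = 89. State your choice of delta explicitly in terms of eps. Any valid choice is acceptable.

delta = eps/12

Fix eps > 0. We need delta > 0 so that 0 < |y + 7| < delta implies |(-12y + 5) − 89| < eps.
|(-12y + 5) − 89| = |-12y - 84| = 12|y + 7|.
Thus it suffices that |y + 7| < eps/12.
Choosing delta = eps/12 gives |(-12y + 5) − 89| = 12|y + 7| < eps whenever |y + 7| < delta.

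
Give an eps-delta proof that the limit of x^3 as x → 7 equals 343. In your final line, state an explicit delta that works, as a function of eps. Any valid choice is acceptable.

delta = min(2, eps/193)

Fix eps > 0. We seek delta > 0 with 0 < |x − 7| < delta ⇒ |x^3 − 343| < eps.
Factor: x^3 − 343 = (x − 7)(x^2 + 7x + 49), so |x^3 − 343| = |x − 7|·|x^2 + 7x + 49|.
Impose delta ≤ 2 so that |x| < 9; then |x^2 + 7x + 49| ≤ 193.
Hence |x^3 − 343| ≤ 193|x − 7|, which is < eps once |x − 7| < eps/193.
Take delta = min(2, eps/193). If 0 < |x − 7| < delta then both bounds hold and |x^3 − 343| ≤ 193|x − 7| < 193·(eps/193) = eps.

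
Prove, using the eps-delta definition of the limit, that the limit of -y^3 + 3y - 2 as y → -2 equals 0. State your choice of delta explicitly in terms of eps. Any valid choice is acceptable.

Let eps > 0. We want delta > 0 such that 0 < |y + 2| < delta implies |(-y^3 + 3y - 2)| < eps.
(-y^3 + 3y - 2) = -y^3 + 3y - 2 = (y + 2)(-y^2 + 2y - 1).
So |(-y^3 + 3y - 2)| = |y + 2|·|-y^2 + 2y - 1|.
Require delta ≤ 2. Then |y + 2| < 2 gives |y| < 4, and by the triangle inequality |-y^2 + 2y - 1| ≤ 4^2 + 2·4 + 1 = 25.
Hence |(-y^3 + 3y - 2)| ≤ 25|y + 2| < eps provided |y + 2| < eps/25.
Take delta = min(2, eps/25). Then 0 < |y + 2| < delta gives both |y + 2| < 2 and |y + 2| < eps/25, so |(-y^3 + 3y - 2)| < eps.

delta = min(2, eps/25)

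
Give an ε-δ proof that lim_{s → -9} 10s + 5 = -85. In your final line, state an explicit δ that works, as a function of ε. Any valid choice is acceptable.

Let ε > 0. We need δ > 0 so that 0 < |s + 9| < δ implies |(10s + 5) + 85| < ε.
Since (10s + 5) + 85 = 10(s + 9), we have |(10s + 5) + 85| = 10|s + 9|.
So 10|s + 9| < ε exactly when |s + 9| < ε/10.
Take δ = ε/10. If 0 < |s + 9| < δ then |(10s + 5) + 85| = 10|s + 9| < 10·(ε/10) = ε.

δ = ε/10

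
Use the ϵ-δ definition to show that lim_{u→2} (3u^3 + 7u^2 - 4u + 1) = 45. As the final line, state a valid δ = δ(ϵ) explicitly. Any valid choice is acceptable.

δ = min(2, ϵ/122)

Let ϵ > 0. We want δ > 0 such that 0 < |u − 2| < δ implies |(3u^3 + 7u^2 - 4u + 1) − 45| < ϵ.
(3u^3 + 7u^2 - 4u + 1) − 45 = 3u^3 + 7u^2 - 4u - 44 = (u − 2)(3u^2 + 13u + 22).
So |(3u^3 + 7u^2 - 4u + 1) − 45| = |u − 2|·|3u^2 + 13u + 22|.
Require δ ≤ 2. Then |u − 2| < 2 gives |u| < 4, and by the triangle inequality |3u^2 + 13u + 22| ≤ 3·4^2 + 13·4 + 22 = 122.
Hence |(3u^3 + 7u^2 - 4u + 1) − 45| ≤ 122|u − 2| < ϵ provided |u − 2| < ϵ/122.
Take δ = min(2, ϵ/122). Then 0 < |u − 2| < δ gives both |u − 2| < 2 and |u − 2| < ϵ/122, so |(3u^3 + 7u^2 - 4u + 1) − 45| < ϵ.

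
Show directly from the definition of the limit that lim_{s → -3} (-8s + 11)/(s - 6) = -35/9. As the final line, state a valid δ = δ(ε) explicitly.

δ = min(9/2, (81/74)ε)

Fix ε > 0. We want δ > 0 with 0 < |s + 3| < δ ⇒ |(-8s + 11)/(s - 6) + 35/9| < ε.
Combining over a common denominator, (-8s + 11)/(s - 6) + 35/9 = [(-8s + 11)·(-9) − 35·(s - 6)] / [(-9)·(s - 6)] = 37(s + 3) / ((-9)(s - 6)).
So |(-8s + 11)/(s - 6) + 35/9| = 37|s + 3| / (9·|s − 6|).
Require δ ≤ 9/2, so |s − 6| ≥ |-9| − |s + 3| > 9 − 9/2 = 9/2.
Hence |(-8s + 11)/(s - 6) + 35/9| < 37|s + 3|/(9·(9/2)) = (74/81)|s + 3|, which is < ε once |s + 3| < (81/74)ε.
Take δ = min(9/2, (81/74)ε). Then 0 < |s + 3| < δ forces both bounds, so |(-8s + 11)/(s - 6) + 35/9| < ε.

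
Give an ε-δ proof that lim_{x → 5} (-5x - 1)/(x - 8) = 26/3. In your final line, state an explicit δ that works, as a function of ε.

δ = min(3/2, (9/82)ε)

Let ε > 0. We want δ > 0 with 0 < |x − 5| < δ ⇒ |(-5x - 1)/(x - 8) − (26/3)| < ε.
Combining over a common denominator, (-5x - 1)/(x - 8) − (26/3) = [(-5x - 1)·(-3) − (-26)·(x - 8)] / [(-3)·(x - 8)] = 41(x − 5) / ((-3)(x - 8)).
So |(-5x - 1)/(x - 8) − (26/3)| = 41|x − 5| / (3·|x − 8|).
Require δ ≤ 3/2, so |x − 8| ≥ |-3| − |x − 5| > 3 − 3/2 = 3/2.
Hence |(-5x - 1)/(x - 8) − (26/3)| < 41|x − 5|/(3·(3/2)) = (82/9)|x − 5|, which is < ε once |x − 5| < (9/82)ε.
Take δ = min(3/2, (9/82)ε). Then 0 < |x − 5| < δ forces both bounds, so |(-5x - 1)/(x - 8) − (26/3)| < ε.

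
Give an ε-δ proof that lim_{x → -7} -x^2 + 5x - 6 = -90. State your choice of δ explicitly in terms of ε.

δ = min(2, ε/21)

Let ε > 0. We want δ > 0 such that 0 < |x + 7| < δ implies |(-x^2 + 5x - 6) + 90| < ε.
(-x^2 + 5x - 6) + 90 = -x^2 + 5x + 84 = (x + 7)(-x + 12).
So |(-x^2 + 5x - 6) + 90| = |x + 7|·|-x + 12|.
Require δ ≤ 2. Then |x + 7| < 2 gives |x| < 9, and by the triangle inequality |-x + 12| ≤ 9 + 12 = 21.
Hence |(-x^2 + 5x - 6) + 90| ≤ 21|x + 7| < ε provided |x + 7| < ε/21.
Take δ = min(2, ε/21). Then 0 < |x + 7| < δ gives both |x + 7| < 2 and |x + 7| < ε/21, so |(-x^2 + 5x - 6) + 90| < ε.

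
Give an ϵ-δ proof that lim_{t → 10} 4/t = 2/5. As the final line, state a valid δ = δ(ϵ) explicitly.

Let ϵ > 0. We seek δ > 0 such that 0 < |t − 10| < δ implies |4/t − (2/5)| < ϵ.
|4/t − (2/5)| = 4·|10 − t|/(10·|t|) = 4|t − 10|/(10|t|).
Require δ ≤ 5 so that |t| > 10 − 5 = 5, hence 10|t| > 50.
Then |4/t − (2/5)| < 4|t − 10|/50, which is < ϵ when |t − 10| < (25/2)ϵ.
Take δ = min(5, (25/2)ϵ). Then 0 < |t − 10| < δ gives both |t − 10| < 5 and |t − 10| < (25/2)ϵ, so |4/t − (2/5)| < ϵ.

δ = min(5, (25/2)ϵ)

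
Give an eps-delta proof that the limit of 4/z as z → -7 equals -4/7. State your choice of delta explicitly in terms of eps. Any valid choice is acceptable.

delta = min(7/2, (49/8)eps)

Fix eps > 0. We seek delta > 0 such that 0 < |z + 7| < delta implies |4/z + 4/7| < eps.
|4/z + 4/7| = 4·|-7 − z|/(7·|z|) = 4|z + 7|/(7|z|).
Restrict delta ≤ 7/2. Then |z + 7| < 7/2 gives |z| > 7/2, so 7|z| > 49/2.
Then |4/z + 4/7| < 4|z + 7|/(49/2), which is < eps when |z + 7| < (49/8)eps.
Take delta = min(7/2, (49/8)eps). Then 0 < |z + 7| < delta gives both |z + 7| < 7/2 and |z + 7| < (49/8)eps, so |4/z + 4/7| < eps.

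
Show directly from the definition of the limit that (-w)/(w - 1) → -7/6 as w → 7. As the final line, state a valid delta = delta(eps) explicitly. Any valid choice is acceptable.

Let eps > 0 be given. We want delta > 0 with 0 < |w − 7| < delta ⇒ |(-w)/(w - 1) + 7/6| < eps.
Combining over a common denominator, (-w)/(w - 1) + 7/6 = [(-w)·6 − (-7)·(w - 1)] / [6·(w - 1)] = 1(w − 7) / (6(w - 1)).
So |(-w)/(w - 1) + 7/6| = |w − 7| / (6·|w − 1|).
Restrict delta ≤ 3. Then |w − 7| < 3 gives |w − 1| = |(w − 7) + 6| ≥ 6 − 3 = 3.
Hence |(-w)/(w - 1) + 7/6| < |w − 7|/(6·3) = (1/18)|w − 7|, which is < eps once |w − 7| < 18eps.
Take delta = min(3, 18eps). Then 0 < |w − 7| < delta forces both bounds, so |(-w)/(w - 1) + 7/6| < eps.

delta = min(3, 18eps)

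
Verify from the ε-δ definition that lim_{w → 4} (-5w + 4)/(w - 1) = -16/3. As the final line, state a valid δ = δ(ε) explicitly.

δ = min(3/2, (9/2)ε)

Fix ε > 0. We want δ > 0 with 0 < |w − 4| < δ ⇒ |(-5w + 4)/(w - 1) + 16/3| < ε.
Combining over a common denominator, (-5w + 4)/(w - 1) + 16/3 = [(-5w + 4)·3 − (-16)·(w - 1)] / [3·(w - 1)] = 1(w − 4) / (3(w - 1)).
So |(-5w + 4)/(w - 1) + 16/3| = |w − 4| / (3·|w − 1|).
Restrict δ ≤ 3/2. Then |w − 4| < 3/2 gives |w − 1| = |(w − 4) + 3| ≥ 3 − 3/2 = 3/2.
Hence |(-5w + 4)/(w - 1) + 16/3| < |w − 4|/(3·(3/2)) = (2/9)|w − 4|, which is < ε once |w − 4| < (9/2)ε.
Take δ = min(3/2, (9/2)ε). Then 0 < |w − 4| < δ forces both bounds, so |(-5w + 4)/(w - 1) + 16/3| < ε.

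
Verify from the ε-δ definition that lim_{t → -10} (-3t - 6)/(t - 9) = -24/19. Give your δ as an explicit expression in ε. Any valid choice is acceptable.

δ = min(19/2, (361/66)ε)

Let ε > 0 be given. We want δ > 0 with 0 < |t + 10| < δ ⇒ |(-3t - 6)/(t - 9) + 24/19| < ε.
Combining over a common denominator, (-3t - 6)/(t - 9) + 24/19 = [(-3t - 6)·(-19) − 24·(t - 9)] / [(-19)·(t - 9)] = 33(t + 10) / ((-19)(t - 9)).
So |(-3t - 6)/(t - 9) + 24/19| = 33|t + 10| / (19·|t − 9|).
Require δ ≤ 19/2, so |t − 9| ≥ |-19| − |t + 10| > 19 − 19/2 = 19/2.
Hence |(-3t - 6)/(t - 9) + 24/19| < 33|t + 10|/(19·(19/2)) = (66/361)|t + 10|, which is < ε once |t + 10| < (361/66)ε.
Take δ = min(19/2, (361/66)ε). Then 0 < |t + 10| < δ forces both bounds, so |(-3t - 6)/(t - 9) + 24/19| < ε.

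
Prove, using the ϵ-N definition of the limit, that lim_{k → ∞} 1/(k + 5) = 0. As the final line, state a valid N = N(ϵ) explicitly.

Let ϵ > 0. For k ≥ 1, |1/(k + 5) − 0| = 1/(k + 5) ≤ 1/k.
We need 1/k < ϵ, i.e. k > 1/ϵ.
Take N = 1/ϵ. If k > N then |1/(k + 5)| ≤ 1/k < ϵ.

N = 1/ϵ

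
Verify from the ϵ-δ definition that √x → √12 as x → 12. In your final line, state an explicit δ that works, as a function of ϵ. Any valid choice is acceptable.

δ = min(12, √12·ϵ)

Let ϵ > 0 be given. We want δ > 0 such that 0 < |x − 12| < δ implies |√x − √12| < ϵ.
Rationalise: √x − √12 = (x − 12)/(√x + √12), so |√x − √12| = |x − 12|/(√x + √12).
Restrict δ ≤ 12 so that |x − 12| < 12 forces x > 0, and then √x + √12 > √12.
Hence |√x − √12| < |x − 12|/√12, which is < ϵ once |x − 12| < √12·ϵ.
Take δ = min(12, √12·ϵ). If 0 < |x − 12| < δ then x > 0 and |√x − √12| < |x − 12|/√12 < ϵ.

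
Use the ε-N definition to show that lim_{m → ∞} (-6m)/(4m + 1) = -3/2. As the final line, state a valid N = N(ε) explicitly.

Let ε > 0. For m ≥ 1, |(-6m)/(4m + 1) + 3/2| = |6|/(4(4m + 1)) = 6/(4(4m + 1)).
Since 4m + 1 ≥ 4m for m ≥ 1, this is ≤ 6/(4·4m) = (3/8)/m.
So |(-6m)/(4m + 1) + 3/2| < ε whenever m > (3/8)/ε.
Take N = (3/8)/ε. If m > N then |(-6m)/(4m + 1) + 3/2| ≤ (3/8)/m < ε.

N = (3/8)/ε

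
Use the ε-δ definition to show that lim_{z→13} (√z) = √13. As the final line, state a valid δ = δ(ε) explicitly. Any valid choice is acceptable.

δ = min(13, √13·ε)

Suppose ε > 0. We want δ > 0 such that 0 < |z − 13| < δ implies |√z − √13| < ε.
Rationalise: √z − √13 = (z − 13)/(√z + √13), so |√z − √13| = |z − 13|/(√z + √13).
Restrict δ ≤ 13 so that |z − 13| < 13 forces z > 0, and then √z + √13 > √13.
Hence |√z − √13| < |z − 13|/√13, which is < ε once |z − 13| < √13·ε.
Take δ = min(13, √13·ε). If 0 < |z − 13| < δ then z > 0 and |√z − √13| < |z − 13|/√13 < ε.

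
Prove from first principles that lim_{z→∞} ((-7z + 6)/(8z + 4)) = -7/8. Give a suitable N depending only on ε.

Suppose ε > 0. We seek N > 0 such that z > N implies |(-7z + 6)/(8z + 4) + 7/8| < ε.
(-7z + 6)/(8z + 4) + 7/8 = (8(-7z + 6) − (-7)(8z + 4)) / (8(8z + 4)) = 76/(8(8z + 4)).
For z > 0 we have 8z + 4 > 8z, so |(-7z + 6)/(8z + 4) + 7/8| = 76/(8(8z + 4)) < 76/(8·8z) = (19/16)/z.
Thus |(-7z + 6)/(8z + 4) + 7/8| < ε whenever z > (19/16)/ε.
Take N = (19/16)/ε. If z > N then |(-7z + 6)/(8z + 4) + 7/8| < (19/16)/z < ε.

N = (19/16)/ε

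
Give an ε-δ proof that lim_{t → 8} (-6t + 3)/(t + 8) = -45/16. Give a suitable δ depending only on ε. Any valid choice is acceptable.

δ = min(8, (128/51)ε)

Let ε > 0 be given. We want δ > 0 with 0 < |t − 8| < δ ⇒ |(-6t + 3)/(t + 8) + 45/16| < ε.
Combining over a common denominator, (-6t + 3)/(t + 8) + 45/16 = [(-6t + 3)·16 − (-45)·(t + 8)] / [16·(t + 8)] = -51(t − 8) / (16(t + 8)).
So |(-6t + 3)/(t + 8) + 45/16| = 51|t − 8| / (16·|t + 8|).
Restrict δ ≤ 8. Then |t − 8| < 8 gives |t + 8| = |(t − 8) + 16| ≥ 16 − 8 = 8.
Hence |(-6t + 3)/(t + 8) + 45/16| < 51|t − 8|/(16·8) = (51/128)|t − 8|, which is < ε once |t − 8| < (128/51)ε.
Take δ = min(8, (128/51)ε). Then 0 < |t − 8| < δ forces both bounds, so |(-6t + 3)/(t + 8) + 45/16| < ε.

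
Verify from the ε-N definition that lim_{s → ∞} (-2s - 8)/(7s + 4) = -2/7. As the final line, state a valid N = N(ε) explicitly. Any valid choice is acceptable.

N = (48/49)/ε

Fix ε > 0. We seek N > 0 such that s > N implies |(-2s - 8)/(7s + 4) + 2/7| < ε.
(-2s - 8)/(7s + 4) + 2/7 = (7(-2s - 8) − (-2)(7s + 4)) / (7(7s + 4)) = -48/(7(7s + 4)).
For s > 0 we have 7s + 4 > 7s, so |(-2s - 8)/(7s + 4) + 2/7| = 48/(7(7s + 4)) < 48/(7·7s) = (48/49)/s.
Thus |(-2s - 8)/(7s + 4) + 2/7| < ε whenever s > (48/49)/ε.
Take N = (48/49)/ε. If s > N then |(-2s - 8)/(7s + 4) + 2/7| < (48/49)/s < ε.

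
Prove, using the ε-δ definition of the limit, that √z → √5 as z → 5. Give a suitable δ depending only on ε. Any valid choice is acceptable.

Let ε > 0. We want δ > 0 such that 0 < |z − 5| < δ implies |√z − √5| < ε.
Rationalise: √z − √5 = (z − 5)/(√z + √5), so |√z − √5| = |z − 5|/(√z + √5).
Restrict δ ≤ 5 so that |z − 5| < 5 forces z > 0, and then √z + √5 > √5.
Hence |√z − √5| < |z − 5|/√5, which is < ε once |z − 5| < √5·ε.
Take δ = min(5, √5·ε). If 0 < |z − 5| < δ then z > 0 and |√z − √5| < |z − 5|/√5 < ε.

δ = min(5, √5·ε)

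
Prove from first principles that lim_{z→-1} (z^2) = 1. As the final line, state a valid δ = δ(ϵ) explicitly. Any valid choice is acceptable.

δ = min(1, ϵ/3)

Let ϵ > 0 be given. We seek δ > 0 with 0 < |z + 1| < δ ⇒ |z^2 − 1| < ϵ.
Factor: z^2 − 1 = (z + 1)(z - 1), so |z^2 − 1| = |z + 1|·|z - 1|.
Restrict δ ≤ 1. Then |z + 1| < 1 gives |z| < 2, so by the triangle inequality |z - 1| ≤ 2 + 1 = 3.
Hence |z^2 − 1| ≤ 3|z + 1|, which is < ϵ once |z + 1| < ϵ/3.
Take δ = min(1, ϵ/3). If 0 < |z + 1| < δ then both bounds hold and |z^2 − 1| ≤ 3|z + 1| < 3·(ϵ/3) = ϵ.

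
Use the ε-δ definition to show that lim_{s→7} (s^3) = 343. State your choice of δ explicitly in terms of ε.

Let ε > 0. We seek δ > 0 with 0 < |s − 7| < δ ⇒ |s^3 − 343| < ε.
Factor: s^3 − 343 = (s − 7)(s^2 + 7s + 49), so |s^3 − 343| = |s − 7|·|s^2 + 7s + 49|.
Impose δ ≤ 1 so that |s| < 8; then |s^2 + 7s + 49| ≤ 169.
Hence |s^3 − 343| ≤ 169|s − 7|, which is < ε once |s − 7| < ε/169.
Take δ = min(1, ε/169). If 0 < |s − 7| < δ then both bounds hold and |s^3 − 343| ≤ 169|s − 7| < 169·(ε/169) = ε.

δ = min(1, ε/169)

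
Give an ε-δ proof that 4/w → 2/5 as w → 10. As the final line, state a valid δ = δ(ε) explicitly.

Suppose ε > 0. We seek δ > 0 such that 0 < |w − 10| < δ implies |4/w − (2/5)| < ε.
|4/w − (2/5)| = 4·|10 − w|/(10·|w|) = 4|w − 10|/(10|w|).
Restrict δ ≤ 5. Then |w − 10| < 5 gives |w| > 5, so 10|w| > 50.
Then |4/w − (2/5)| < 4|w − 10|/50, which is < ε when |w − 10| < (25/2)ε.
Take δ = min(5, (25/2)ε). Then 0 < |w − 10| < δ gives both |w − 10| < 5 and |w − 10| < (25/2)ε, so |4/w − (2/5)| < ε.

δ = min(5, (25/2)ε)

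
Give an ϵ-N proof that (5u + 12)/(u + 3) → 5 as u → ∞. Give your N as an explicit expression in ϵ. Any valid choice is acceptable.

N = 3/ϵ

Fix ϵ > 0. We seek N > 0 such that u > N implies |(5u + 12)/(u + 3) − 5| < ϵ.
(5u + 12)/(u + 3) − 5 = ((5u + 12) − 5(u + 3)) / ((u + 3)) = -3/((u + 3)).
For u > 0 we have u + 3 > u, so |(5u + 12)/(u + 3) − 5| = 3/((u + 3)) < 3/(u) = 3/u.
Thus |(5u + 12)/(u + 3) − 5| < ϵ whenever u > 3/ϵ.
Take N = 3/ϵ. If u > N then |(5u + 12)/(u + 3) − 5| < 3/u < ϵ.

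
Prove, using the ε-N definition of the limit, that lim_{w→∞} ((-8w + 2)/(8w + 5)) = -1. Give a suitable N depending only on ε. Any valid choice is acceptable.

N = (7/8)/ε

Let ε > 0. We seek N > 0 such that w > N implies |(-8w + 2)/(8w + 5) + 1| < ε.
(-8w + 2)/(8w + 5) + 1 = (8(-8w + 2) − (-8)(8w + 5)) / (8(8w + 5)) = 56/(8(8w + 5)).
For w > 0 we have 8w + 5 > 8w, so |(-8w + 2)/(8w + 5) + 1| = 56/(8(8w + 5)) < 56/(8·8w) = (7/8)/w.
Thus |(-8w + 2)/(8w + 5) + 1| < ε whenever w > (7/8)/ε.
Take N = (7/8)/ε. If w > N then |(-8w + 2)/(8w + 5) + 1| < (7/8)/w < ε.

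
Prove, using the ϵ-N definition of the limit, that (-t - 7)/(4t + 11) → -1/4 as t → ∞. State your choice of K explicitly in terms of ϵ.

K = (17/16)/ϵ

Fix ϵ > 0. We seek K > 0 such that t > K implies |(-t - 7)/(4t + 11) + 1/4| < ϵ.
(-t - 7)/(4t + 11) + 1/4 = (4(-t - 7) − (-1)(4t + 11)) / (4(4t + 11)) = -17/(4(4t + 11)).
For t > 0 we have 4t + 11 > 4t, so |(-t - 7)/(4t + 11) + 1/4| = 17/(4(4t + 11)) < 17/(4·4t) = (17/16)/t.
Thus |(-t - 7)/(4t + 11) + 1/4| < ϵ whenever t > (17/16)/ϵ.
Take K = (17/16)/ϵ. If t > K then |(-t - 7)/(4t + 11) + 1/4| < (17/16)/t < ϵ.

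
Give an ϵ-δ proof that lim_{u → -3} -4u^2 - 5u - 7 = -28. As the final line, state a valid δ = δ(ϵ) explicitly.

Suppose ϵ > 0. We want δ > 0 such that 0 < |u + 3| < δ implies |(-4u^2 - 5u - 7) + 28| < ϵ.
(-4u^2 - 5u - 7) + 28 = -4u^2 - 5u + 21 = (u + 3)(-4u + 7).
So |(-4u^2 - 5u - 7) + 28| = |u + 3|·|-4u + 7|.
Assume first that |u + 3| < 1, so |u| < 4. Then |-4u + 7| ≤ 4·4 + 7 = 23.
Hence |(-4u^2 - 5u - 7) + 28| ≤ 23|u + 3| < ϵ provided |u + 3| < ϵ/23.
Choosing δ = min(1, ϵ/23) ensures both conditions, hence |(-4u^2 - 5u - 7) + 28| < ϵ.

δ = min(1, ϵ/23)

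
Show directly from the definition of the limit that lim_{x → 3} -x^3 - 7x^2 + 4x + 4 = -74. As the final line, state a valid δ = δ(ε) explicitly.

Let ε > 0. We want δ > 0 such that 0 < |x − 3| < δ implies |(-x^3 - 7x^2 + 4x + 4) + 74| < ε.
(-x^3 - 7x^2 + 4x + 4) + 74 = -x^3 - 7x^2 + 4x + 78 = (x − 3)(-x^2 - 10x - 26).
So |(-x^3 - 7x^2 + 4x + 4) + 74| = |x − 3|·|-x^2 - 10x - 26|.
Require δ ≤ 1. Then |x − 3| < 1 gives |x| < 4, and by the triangle inequality |-x^2 - 10x - 26| ≤ 4^2 + 10·4 + 26 = 82.
Hence |(-x^3 - 7x^2 + 4x + 4) + 74| ≤ 82|x − 3| < ε provided |x − 3| < ε/82.
Choosing δ = min(1, ε/82) ensures both conditions, hence |(-x^3 - 7x^2 + 4x + 4) + 74| < ε.

δ = min(1, ε/82)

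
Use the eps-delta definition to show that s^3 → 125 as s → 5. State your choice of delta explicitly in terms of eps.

Fix eps > 0. We seek delta > 0 with 0 < |s − 5| < delta ⇒ |s^3 − 125| < eps.
Factor: s^3 − 125 = (s − 5)(s^2 + 5s + 25), so |s^3 − 125| = |s − 5|·|s^2 + 5s + 25|.
Impose delta ≤ 2 so that |s| < 7; then |s^2 + 5s + 25| ≤ 109.
Hence |s^3 − 125| ≤ 109|s − 5|, which is < eps once |s − 5| < eps/109.
Take delta = min(2, eps/109). If 0 < |s − 5| < delta then both bounds hold and |s^3 − 125| ≤ 109|s − 5| < 109·(eps/109) = eps.

delta = min(2, eps/109)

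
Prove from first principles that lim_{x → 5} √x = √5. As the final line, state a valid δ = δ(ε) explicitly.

Suppose ε > 0. We want δ > 0 such that 0 < |x − 5| < δ implies |√x − √5| < ε.
Multiplying by the conjugate, |√x − √5| = |x − 5|/(√x + √5).
Restrict δ ≤ 5 so that |x − 5| < 5 forces x > 0, and then √x + √5 > √5.
Hence |√x − √5| < |x − 5|/√5, which is < ε once |x − 5| < √5·ε.
Take δ = min(5, √5·ε). If 0 < |x − 5| < δ then x > 0 and |√x − √5| < |x − 5|/√5 < ε.

δ = min(5, √5·ε)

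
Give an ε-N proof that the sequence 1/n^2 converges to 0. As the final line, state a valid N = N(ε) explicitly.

N = (1/ε)^{1/2}

Let ε > 0. For n ≥ 1, |1/n^2 − 0| = 1/n^2.
1/n^2 < ε ⇔ n^2 > 1/ε ⇔ n > (1/ε)^{1/2}.
Take N = (1/ε)^{1/2}. Then n > N implies 1/n^2 < ε.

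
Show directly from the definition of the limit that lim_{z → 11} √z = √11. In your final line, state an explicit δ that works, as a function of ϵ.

Let ϵ > 0. We want δ > 0 such that 0 < |z − 11| < δ implies |√z − √11| < ϵ.
Multiplying by the conjugate, |√z − √11| = |z − 11|/(√z + √11).
Restrict δ ≤ 11 so that |z − 11| < 11 forces z > 0, and then √z + √11 > √11.
Hence |√z − √11| < |z − 11|/√11, which is < ϵ once |z − 11| < √11·ϵ.
Take δ = min(11, √11·ϵ). If 0 < |z − 11| < δ then z > 0 and |√z − √11| < |z − 11|/√11 < ϵ.

δ = min(11, √11·ϵ)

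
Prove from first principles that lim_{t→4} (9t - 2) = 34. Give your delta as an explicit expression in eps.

delta = eps/9

Let eps > 0. We need delta > 0 so that 0 < |t − 4| < delta implies |(9t - 2) − 34| < eps.
|(9t - 2) − 34| = |9t - 36| = 9|t − 4|.
So 9|t − 4| < eps exactly when |t − 4| < eps/9.
Take delta = eps/9. If 0 < |t − 4| < delta then |(9t - 2) − 34| = 9|t − 4| < 9·(eps/9) = eps.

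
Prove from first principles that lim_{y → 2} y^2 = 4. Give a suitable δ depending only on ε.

Let ε > 0. We seek δ > 0 with 0 < |y − 2| < δ ⇒ |y^2 − 4| < ε.
Factor: y^2 − 4 = (y − 2)(y + 2), so |y^2 − 4| = |y − 2|·|y + 2|.
Restrict δ ≤ 2. Then |y − 2| < 2 gives |y| < 4, so by the triangle inequality |y + 2| ≤ 4 + 2 = 6.
Hence |y^2 − 4| ≤ 6|y − 2|, which is < ε once |y − 2| < ε/6.
Take δ = min(2, ε/6). If 0 < |y − 2| < δ then both bounds hold and |y^2 − 4| ≤ 6|y − 2| < 6·(ε/6) = ε.

δ = min(2, ε/6)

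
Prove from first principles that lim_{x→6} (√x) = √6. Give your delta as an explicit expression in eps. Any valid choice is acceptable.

delta = min(6, √6·eps)

Let eps > 0 be given. We want delta > 0 such that 0 < |x − 6| < delta implies |√x − √6| < eps.
Rationalise: √x − √6 = (x − 6)/(√x + √6), so |√x − √6| = |x − 6|/(√x + √6).
Restrict delta ≤ 6 so that |x − 6| < 6 forces x > 0, and then √x + √6 > √6.
Hence |√x − √6| < |x − 6|/√6, which is < eps once |x − 6| < √6·eps.
Take delta = min(6, √6·eps). If 0 < |x − 6| < delta then x > 0 and |√x − √6| < |x − 6|/√6 < eps.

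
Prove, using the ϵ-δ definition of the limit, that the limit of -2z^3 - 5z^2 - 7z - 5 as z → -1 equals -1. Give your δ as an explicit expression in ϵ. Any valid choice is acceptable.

Suppose ϵ > 0. We want δ > 0 such that 0 < |z + 1| < δ implies |(-2z^3 - 5z^2 - 7z - 5) + 1| < ϵ.
(-2z^3 - 5z^2 - 7z - 5) + 1 = -2z^3 - 5z^2 - 7z - 4 = (z + 1)(-2z^2 - 3z - 4).
So |(-2z^3 - 5z^2 - 7z - 5) + 1| = |z + 1|·|-2z^2 - 3z - 4|.
Assume first that |z + 1| < 1, so |z| < 2. Then |-2z^2 - 3z - 4| ≤ 2·2^2 + 3·2 + 4 = 18.
Hence |(-2z^3 - 5z^2 - 7z - 5) + 1| ≤ 18|z + 1| < ϵ provided |z + 1| < ϵ/18.
Choosing δ = min(1, ϵ/18) ensures both conditions, hence |(-2z^3 - 5z^2 - 7z - 5) + 1| < ϵ.

δ = min(1, ϵ/18)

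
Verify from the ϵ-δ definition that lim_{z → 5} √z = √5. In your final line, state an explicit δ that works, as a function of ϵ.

δ = min(5, √5·ϵ)

Fix ϵ > 0. We want δ > 0 such that 0 < |z − 5| < δ implies |√z − √5| < ϵ.
Multiplying by the conjugate, |√z − √5| = |z − 5|/(√z + √5).
Restrict δ ≤ 5 so that |z − 5| < 5 forces z > 0, and then √z + √5 > √5.
Hence |√z − √5| < |z − 5|/√5, which is < ϵ once |z − 5| < √5·ϵ.
Take δ = min(5, √5·ϵ). If 0 < |z − 5| < δ then z > 0 and |√z − √5| < |z − 5|/√5 < ϵ.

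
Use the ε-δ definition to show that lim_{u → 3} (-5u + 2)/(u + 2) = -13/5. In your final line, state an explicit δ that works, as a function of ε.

δ = min(5/2, (25/24)ε)

Let ε > 0 be given. We want δ > 0 with 0 < |u − 3| < δ ⇒ |(-5u + 2)/(u + 2) + 13/5| < ε.
Combining over a common denominator, (-5u + 2)/(u + 2) + 13/5 = [(-5u + 2)·5 − (-13)·(u + 2)] / [5·(u + 2)] = -12(u − 3) / (5(u + 2)).
So |(-5u + 2)/(u + 2) + 13/5| = 12|u − 3| / (5·|u + 2|).
Require δ ≤ 5/2, so |u + 2| ≥ |5| − |u − 3| > 5 − 5/2 = 5/2.
Hence |(-5u + 2)/(u + 2) + 13/5| < 12|u − 3|/(5·(5/2)) = (24/25)|u − 3|, which is < ε once |u − 3| < (25/24)ε.
Take δ = min(5/2, (25/24)ε). Then 0 < |u − 3| < δ forces both bounds, so |(-5u + 2)/(u + 2) + 13/5| < ε.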